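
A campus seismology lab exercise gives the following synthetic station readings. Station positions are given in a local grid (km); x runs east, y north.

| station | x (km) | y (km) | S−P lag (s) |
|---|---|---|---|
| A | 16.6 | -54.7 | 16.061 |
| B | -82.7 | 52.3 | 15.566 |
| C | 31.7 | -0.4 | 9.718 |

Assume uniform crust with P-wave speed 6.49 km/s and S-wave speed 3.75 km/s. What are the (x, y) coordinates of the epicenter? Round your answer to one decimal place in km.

x ≈ 52.0 km, y ≈ 83.5 km

Distance from S−P lag: d = Δt · v_P v_S / (v_P − v_S) = Δt · (6.49·3.75)/(6.49−3.75) ≈ 8.8823·Δt.
So d_A = 142.66, d_B = 138.26, d_C = 86.32 km.
Circle about each station: (x − 16.6)² + (y + 54.7)² = 142.66²; (x + 82.7)² + (y − 52.3)² = 138.26²; (x − 31.7)² + (y + 0.4)² = 86.32².
Subtracting pairs of circle equations eliminates x²+y² and gives linear equations (the radical axes):
-198.6 x + 214.0 y = 7542.98
30.2 x + 108.6 y = 10638.13
Solving the 2×2 system: x ≈ 52.0, y ≈ 83.5 km.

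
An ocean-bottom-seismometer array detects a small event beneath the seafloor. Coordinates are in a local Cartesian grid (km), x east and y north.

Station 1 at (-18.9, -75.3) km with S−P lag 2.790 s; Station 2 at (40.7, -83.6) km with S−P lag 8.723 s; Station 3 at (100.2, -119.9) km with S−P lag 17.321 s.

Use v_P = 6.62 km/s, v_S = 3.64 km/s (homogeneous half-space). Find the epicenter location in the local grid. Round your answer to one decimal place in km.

x ≈ -22.9 km, y ≈ -53.1 km

Distance from S−P lag: d = Δt · v_P v_S / (v_P − v_S) = Δt · (6.62·3.64)/(6.62−3.64) ≈ 8.0862·Δt.
So d_Station 1 = 22.56, d_Station 2 = 70.54, d_Station 3 = 140.06 km.
Circle about each station: (x + 18.9)² + (y + 75.3)² = 22.56²; (x − 40.7)² + (y + 83.6)² = 70.54²; (x − 100.2)² + (y + 119.9)² = 140.06².
Subtracting pairs of circle equations eliminates x²+y² and gives linear equations (the radical axes):
119.2 x − 16.6 y = -1848.79
238.2 x − 89.2 y = -719.10
Solving the 2×2 system: x ≈ -22.9, y ≈ -53.1 km.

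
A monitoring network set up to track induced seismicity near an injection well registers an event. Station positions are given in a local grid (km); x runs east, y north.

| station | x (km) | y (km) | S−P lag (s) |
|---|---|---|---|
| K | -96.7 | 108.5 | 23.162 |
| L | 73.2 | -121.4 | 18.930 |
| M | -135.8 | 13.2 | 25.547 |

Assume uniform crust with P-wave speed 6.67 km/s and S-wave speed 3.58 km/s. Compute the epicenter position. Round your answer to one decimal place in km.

61.3 km east, 24.4 km north

Distance from S−P lag: d = Δt · v_P v_S / (v_P − v_S) = Δt · (6.67·3.58)/(6.67−3.58) ≈ 7.7277·Δt.
So d_K = 178.99, d_L = 146.29, d_M = 197.42 km.
Circle about each station: (x + 96.7)² + (y − 108.5)² = 178.99²; (x − 73.2)² + (y + 121.4)² = 146.29²; (x + 135.8)² + (y − 13.2)² = 197.42².
Subtracting pairs of circle equations eliminates x²+y² and gives linear equations (the radical axes):
339.8 x − 459.8 y = 9609.72
-78.2 x − 190.6 y = -9444.50
Solving the 2×2 system: x ≈ 61.3, y ≈ 24.4 km.
Check against K (with the unrounded x, y): √((x + 96.7)²+(y − 108.5)²) = 178.99 ≈ 178.99 km. ✓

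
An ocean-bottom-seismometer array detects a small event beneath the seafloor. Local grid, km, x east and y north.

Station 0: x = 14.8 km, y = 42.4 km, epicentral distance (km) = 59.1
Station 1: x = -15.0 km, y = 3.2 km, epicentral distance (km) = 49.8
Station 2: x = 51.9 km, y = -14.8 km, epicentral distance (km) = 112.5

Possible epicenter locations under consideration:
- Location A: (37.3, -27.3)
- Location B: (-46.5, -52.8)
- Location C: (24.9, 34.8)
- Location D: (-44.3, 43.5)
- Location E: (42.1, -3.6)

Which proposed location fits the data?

Location D

For each candidate, compare |candidate − station| to the reported distance:
Location A: residuals Station 0 14.1, Station 1 10.7, Station 2 93.3 → max 93.3 km
Location B: residuals Station 0 54.1, Station 1 14.5, Station 2 7.0 → max 54.1 km
Location C: residuals Station 0 46.5, Station 1 1.1, Station 2 56.0 → max 56.0 km
Location D: residuals Station 0 0.0, Station 1 0.0, Station 2 0.0 → max 0.0 km
Location E: residuals Station 0 5.6, Station 1 7.7, Station 2 97.6 → max 97.6 km
Only Location D has all residuals ≈ 0.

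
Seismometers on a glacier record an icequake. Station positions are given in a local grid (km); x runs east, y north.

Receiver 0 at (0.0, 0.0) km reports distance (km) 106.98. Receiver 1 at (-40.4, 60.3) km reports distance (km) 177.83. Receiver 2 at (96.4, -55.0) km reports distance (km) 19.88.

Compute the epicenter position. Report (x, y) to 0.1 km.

Circle about each station: x² + y² = 106.98²; (x + 40.4)² + (y − 60.3)² = 177.83²; (x − 96.4)² + (y + 55.0)² = 19.88².
Subtracting the Receiver 0 equation from the Receiver 1 and Receiver 2 equations removes the quadratic terms:
-80.8 x + 120.6 y = -14910.54
192.8 x − 110.0 y = 23367.47
Solving the 2×2 system: x ≈ 82.0, y ≈ -68.7 km.

(82.0, -68.7)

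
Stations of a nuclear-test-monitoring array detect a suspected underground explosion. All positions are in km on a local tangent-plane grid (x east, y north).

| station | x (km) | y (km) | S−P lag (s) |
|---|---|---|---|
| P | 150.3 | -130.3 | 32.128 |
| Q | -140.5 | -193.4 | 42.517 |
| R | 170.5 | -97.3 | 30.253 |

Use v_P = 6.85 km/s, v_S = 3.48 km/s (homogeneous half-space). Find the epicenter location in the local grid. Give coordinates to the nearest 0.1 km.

Distance from S−P lag: d = Δt · v_P v_S / (v_P − v_S) = Δt · (6.85·3.48)/(6.85−3.48) ≈ 7.0736·Δt.
So d_P = 227.26, d_Q = 300.75, d_R = 214.00 km.
Circle about each station: (x − 150.3)² + (y + 130.3)² = 227.26²; (x + 140.5)² + (y + 193.4)² = 300.75²; (x − 170.5)² + (y + 97.3)² = 214.00².
Subtracting pairs of circle equations eliminates x²+y² and gives linear equations (the radical axes):
-581.6 x − 126.2 y = -21227.82
40.4 x + 66.0 y = 4820.47
Solving the 2×2 system: x ≈ 23.8, y ≈ 58.5 km.

x ≈ 23.8 km, y ≈ 58.5 km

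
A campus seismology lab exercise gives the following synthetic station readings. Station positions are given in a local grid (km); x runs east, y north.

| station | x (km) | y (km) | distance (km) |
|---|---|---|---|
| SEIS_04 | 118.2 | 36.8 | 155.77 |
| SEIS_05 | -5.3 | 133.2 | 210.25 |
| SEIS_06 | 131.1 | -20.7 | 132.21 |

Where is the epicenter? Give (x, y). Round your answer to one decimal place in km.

11.2 km east, -76.4 km north

Circle about each station: (x − 118.2)² + (y − 36.8)² = 155.77²; (x + 5.3)² + (y − 133.2)² = 210.25²; (x − 131.1)² + (y + 20.7)² = 132.21².
Subtracting the SEIS_04 equation from the SEIS_05 and SEIS_06 equations removes the quadratic terms:
-247.0 x + 192.8 y = -17495.92
25.8 x − 115.0 y = 9075.03
Solving the 2×2 system: x ≈ 11.2, y ≈ -76.4 km.
Check against SEIS_04 (with the unrounded x, y): √((x − 118.2)²+(y − 36.8)²) = 155.77 ≈ 155.77 km. ✓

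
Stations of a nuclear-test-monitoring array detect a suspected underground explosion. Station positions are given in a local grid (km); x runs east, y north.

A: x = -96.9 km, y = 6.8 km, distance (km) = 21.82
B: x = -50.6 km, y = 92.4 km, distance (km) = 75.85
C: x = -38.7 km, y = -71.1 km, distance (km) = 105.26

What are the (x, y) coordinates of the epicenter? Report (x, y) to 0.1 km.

Circle about each station: (x + 96.9)² + (y − 6.8)² = 21.82²; (x + 50.6)² + (y − 92.4)² = 75.85²; (x + 38.7)² + (y + 71.1)² = 105.26².
Subtracting pairs of circle equations eliminates x²+y² and gives linear equations (the radical axes):
92.6 x + 171.2 y = -3614.84
116.4 x − 155.8 y = -13486.51
Solving the 2×2 system: x ≈ -83.6, y ≈ 24.1 km.

x ≈ -83.6 km, y ≈ 24.1 km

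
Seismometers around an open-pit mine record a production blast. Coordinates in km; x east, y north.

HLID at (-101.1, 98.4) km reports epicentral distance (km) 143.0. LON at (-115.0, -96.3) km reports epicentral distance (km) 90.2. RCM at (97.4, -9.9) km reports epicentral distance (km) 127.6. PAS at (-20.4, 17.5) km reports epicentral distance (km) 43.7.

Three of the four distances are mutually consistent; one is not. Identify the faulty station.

Solve using three stations at a time. Using HLID, RCM, PAS (subtract circle equations pairwise → linear system) gives (x, y) ≈ (-29.2, -25.2).
Distances from that point to each station vs reported:
  HLID: calculated 143.0 vs reported 143.0 → residual 0.0 km
  LON: calculated 111.4 vs reported 90.2 → residual 21.2 km
  RCM: calculated 127.6 vs reported 127.6 → residual 0.0 km
  PAS: calculated 43.6 vs reported 43.7 → residual 0.1 km
HLID, RCM, PAS are mutually consistent (residuals ≈ 0); LON is off by 21.2 km.

LON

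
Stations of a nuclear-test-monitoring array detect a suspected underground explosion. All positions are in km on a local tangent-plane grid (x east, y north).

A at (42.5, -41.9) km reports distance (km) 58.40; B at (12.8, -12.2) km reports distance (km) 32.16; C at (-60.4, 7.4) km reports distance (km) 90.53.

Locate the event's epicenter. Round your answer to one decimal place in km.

Circle about each station: (x − 42.5)² + (y + 41.9)² = 58.40²; (x − 12.8)² + (y + 12.2)² = 32.16²; (x + 60.4)² + (y − 7.4)² = 90.53².
Subtracting the A equation from the B and C equations removes the quadratic terms:
-59.4 x + 59.4 y = -872.89
-205.8 x + 98.6 y = -4644.06
Solving the 2×2 system: x ≈ 29.8, y ≈ 15.1 km.

x ≈ 29.8 km, y ≈ 15.1 km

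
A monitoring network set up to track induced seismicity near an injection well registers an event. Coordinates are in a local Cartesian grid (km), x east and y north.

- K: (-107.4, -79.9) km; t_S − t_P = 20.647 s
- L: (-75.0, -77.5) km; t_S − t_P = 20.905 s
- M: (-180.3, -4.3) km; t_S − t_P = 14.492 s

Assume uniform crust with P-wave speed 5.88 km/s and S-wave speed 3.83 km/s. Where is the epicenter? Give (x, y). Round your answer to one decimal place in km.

(-127.8, 146.0)

Distance from S−P lag: d = Δt · v_P v_S / (v_P − v_S) = Δt · (5.88·3.83)/(5.88−3.83) ≈ 10.9856·Δt.
So d_K = 226.82, d_L = 229.65, d_M = 159.20 km.
Circle about each station: (x + 107.4)² + (y + 79.9)² = 226.82²; (x + 75.0)² + (y + 77.5)² = 229.65²; (x + 180.3)² + (y + 4.3)² = 159.20².
Subtracting the K equation from the L and M equations removes the quadratic terms:
64.8 x + 4.8 y = -7579.33
-145.8 x + 151.2 y = 40710.48
Solving the 2×2 system: x ≈ -127.8, y ≈ 146.0 km.
Check against K (with the unrounded x, y): √((x + 107.4)²+(y + 79.9)²) = 226.85 ≈ 226.82 km. ✓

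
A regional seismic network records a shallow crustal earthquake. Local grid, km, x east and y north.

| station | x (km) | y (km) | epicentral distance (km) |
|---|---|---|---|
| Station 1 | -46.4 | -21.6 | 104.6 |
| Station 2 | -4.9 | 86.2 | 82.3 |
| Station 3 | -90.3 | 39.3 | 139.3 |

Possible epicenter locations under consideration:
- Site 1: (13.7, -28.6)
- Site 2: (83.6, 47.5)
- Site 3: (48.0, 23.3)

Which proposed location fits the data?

For each candidate, compare |candidate − station| to the reported distance:
Site 1: residuals Station 1 44.1, Station 2 34.0, Station 3 15.1 → max 44.1 km
Site 2: residuals Station 1 42.6, Station 2 14.3, Station 3 34.8 → max 42.6 km
Site 3: residuals Station 1 0.1, Station 2 0.1, Station 3 0.1 → max 0.1 km
Only Site 3 has all residuals ≈ 0.

Site 3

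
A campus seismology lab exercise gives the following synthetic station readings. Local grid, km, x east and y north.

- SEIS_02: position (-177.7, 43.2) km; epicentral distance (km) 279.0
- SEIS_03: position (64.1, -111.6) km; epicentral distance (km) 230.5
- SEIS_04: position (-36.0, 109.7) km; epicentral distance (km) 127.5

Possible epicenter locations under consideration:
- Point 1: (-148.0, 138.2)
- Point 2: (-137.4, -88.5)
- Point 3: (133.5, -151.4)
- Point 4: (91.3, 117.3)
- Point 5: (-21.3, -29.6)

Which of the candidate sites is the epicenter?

For each candidate, compare |candidate − station| to the reported distance:
Point 1: residuals SEIS_02 179.5, SEIS_03 97.2, SEIS_04 11.9 → max 179.5 km
Point 2: residuals SEIS_02 141.3, SEIS_03 27.7, SEIS_04 95.1 → max 141.3 km
Point 3: residuals SEIS_02 88.0, SEIS_03 150.5, SEIS_04 183.8 → max 183.8 km
Point 4: residuals SEIS_02 0.0, SEIS_03 0.0, SEIS_04 0.0 → max 0.0 km
Point 5: residuals SEIS_02 106.5, SEIS_03 112.1, SEIS_04 12.6 → max 112.1 km
Only Point 4 has all residuals ≈ 0.

Point 4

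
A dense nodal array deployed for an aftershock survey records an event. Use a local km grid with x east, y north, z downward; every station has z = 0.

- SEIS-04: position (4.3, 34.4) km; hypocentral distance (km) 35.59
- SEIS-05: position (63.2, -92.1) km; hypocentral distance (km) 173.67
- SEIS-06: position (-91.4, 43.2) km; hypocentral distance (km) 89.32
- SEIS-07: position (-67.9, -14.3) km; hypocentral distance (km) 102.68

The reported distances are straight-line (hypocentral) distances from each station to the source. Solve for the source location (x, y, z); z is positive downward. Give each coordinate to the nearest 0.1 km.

Each station gives a sphere (x−x_i)² + (y−y_i)² + z² = d_i² (stations at z=0).
Subtracting the SEIS-04 sphere from SEIS-05 and SEIS-06: z² cancels, leaving linear equations in x and y:
117.8 x − 253.0 y = -17619.82
-191.4 x + 17.6 y = 2306.94
Solving: x ≈ -5.902, y ≈ 66.896 km (keep extra digits for the depth step; rounded: -5.9, 66.9).
Then from the SEIS-04 sphere: z² = 35.59² − (x − 4.3)² − (y − 34.4)² with x = -5.902, y = 66.896, so z ≈ 10.324 ≈ 10.3 km.

x ≈ -5.9 km, y ≈ 66.9 km, depth ≈ 10.3 km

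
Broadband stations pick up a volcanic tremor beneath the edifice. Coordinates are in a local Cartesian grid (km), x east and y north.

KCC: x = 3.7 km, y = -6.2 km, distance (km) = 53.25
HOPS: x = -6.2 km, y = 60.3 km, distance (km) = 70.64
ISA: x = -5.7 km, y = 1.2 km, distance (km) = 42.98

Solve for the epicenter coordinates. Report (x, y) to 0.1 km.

Circle about each station: (x − 3.7)² + (y + 6.2)² = 53.25²; (x + 6.2)² + (y − 60.3)² = 70.64²; (x + 5.7)² + (y − 1.2)² = 42.98².
Subtracting pairs of circle equations eliminates x²+y² and gives linear equations (the radical axes):
-19.8 x + 133.0 y = 1467.95
-18.8 x + 14.8 y = 970.08
Solving the 2×2 system: x ≈ -48.6, y ≈ 3.8 km.

(-48.6, 3.8)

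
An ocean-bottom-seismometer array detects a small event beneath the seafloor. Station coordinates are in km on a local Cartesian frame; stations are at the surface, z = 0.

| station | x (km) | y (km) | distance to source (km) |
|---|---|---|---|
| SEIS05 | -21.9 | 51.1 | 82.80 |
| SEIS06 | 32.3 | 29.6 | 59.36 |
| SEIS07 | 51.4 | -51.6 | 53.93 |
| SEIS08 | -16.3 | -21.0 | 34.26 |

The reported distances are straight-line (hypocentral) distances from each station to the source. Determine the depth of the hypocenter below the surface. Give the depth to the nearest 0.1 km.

z ≈ 20.4 km

Each station gives a sphere (x−x_i)² + (y−y_i)² + z² = d_i² (stations at z=0).
Subtracting the SEIS05 sphere from SEIS06 and SEIS07: z² cancels, leaving linear equations in x and y:
108.4 x − 43.0 y = 2160.86
146.6 x − 205.4 y = 6161.10
Solving: x ≈ 11.209, y ≈ -21.995 km (keep extra digits for the depth step; rounded: 11.2, -22.0).
Then from the SEIS05 sphere: z² = 82.80² − (x + 21.9)² − (y − 51.1)² with x = 11.209, y = -21.995, so z ≈ 20.415 ≈ 20.4 km.
Check against SEIS08 (with the unrounded solution): distance 34.27 ≈ 34.26 km. ✓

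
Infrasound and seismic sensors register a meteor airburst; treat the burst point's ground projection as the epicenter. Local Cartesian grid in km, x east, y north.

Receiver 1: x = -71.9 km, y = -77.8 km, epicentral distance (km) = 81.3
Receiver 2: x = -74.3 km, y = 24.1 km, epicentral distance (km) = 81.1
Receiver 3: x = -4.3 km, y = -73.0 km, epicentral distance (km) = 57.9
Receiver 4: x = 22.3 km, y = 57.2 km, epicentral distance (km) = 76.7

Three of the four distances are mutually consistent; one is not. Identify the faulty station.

Solve using three stations at a time. Using Receiver 2, Receiver 3, Receiver 4 (subtract circle equations pairwise → linear system) gives (x, y) ≈ (-3.3, -15.1).
Distances from that point to each station vs reported:
  Receiver 1: calculated 92.9 vs reported 81.3 → residual 11.6 km
  Receiver 2: calculated 81.1 vs reported 81.1 → residual 0.0 km
  Receiver 3: calculated 57.9 vs reported 57.9 → residual 0.0 km
  Receiver 4: calculated 76.7 vs reported 76.7 → residual 0.0 km
Receiver 2, Receiver 3, Receiver 4 are mutually consistent (residuals ≈ 0); Receiver 1 is off by 11.6 km.

Receiver 1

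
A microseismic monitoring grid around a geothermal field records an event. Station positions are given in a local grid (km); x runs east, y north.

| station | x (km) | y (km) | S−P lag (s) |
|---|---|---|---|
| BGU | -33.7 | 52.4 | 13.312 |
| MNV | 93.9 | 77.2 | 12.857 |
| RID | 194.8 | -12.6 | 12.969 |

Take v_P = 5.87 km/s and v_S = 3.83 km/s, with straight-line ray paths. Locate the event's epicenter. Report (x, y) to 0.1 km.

Distance from S−P lag: d = Δt · v_P v_S / (v_P − v_S) = Δt · (5.87·3.83)/(5.87−3.83) ≈ 11.0206·Δt.
So d_BGU = 146.71, d_MNV = 141.69, d_RID = 142.93 km.
Circle about each station: (x + 33.7)² + (y − 52.4)² = 146.71²; (x − 93.9)² + (y − 77.2)² = 141.69²; (x − 194.8)² + (y + 12.6)² = 142.93².
Subtracting the BGU equation from the MNV and RID equations removes the quadratic terms:
255.2 x + 49.6 y = 12343.37
457.0 x − 130.0 y = 35319.19
Solving the 2×2 system: x ≈ 60.1, y ≈ -60.4 km.
Check against BGU (with the unrounded x, y): √((x + 33.7)²+(y − 52.4)²) = 146.70 ≈ 146.71 km. ✓

x ≈ 60.1 km, y ≈ -60.4 km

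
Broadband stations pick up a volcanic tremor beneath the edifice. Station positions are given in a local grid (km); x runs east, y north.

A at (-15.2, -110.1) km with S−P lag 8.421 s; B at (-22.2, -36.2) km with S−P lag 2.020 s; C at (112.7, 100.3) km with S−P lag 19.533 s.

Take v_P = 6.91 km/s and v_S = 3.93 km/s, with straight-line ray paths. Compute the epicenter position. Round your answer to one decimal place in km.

Distance from S−P lag: d = Δt · v_P v_S / (v_P − v_S) = Δt · (6.91·3.93)/(6.91−3.93) ≈ 9.1129·Δt.
So d_A = 76.74, d_B = 18.41, d_C = 178.00 km.
Circle about each station: (x + 15.2)² + (y + 110.1)² = 76.74²; (x + 22.2)² + (y + 36.2)² = 18.41²; (x − 112.7)² + (y − 100.3)² = 178.00².
Subtracting the A equation from the B and C equations removes the quadratic terms:
-14.0 x + 147.8 y = -4999.67
255.8 x + 420.8 y = -15386.64
Solving the 2×2 system: x ≈ -3.9, y ≈ -34.2 km.
Check against A (with the unrounded x, y): √((x + 15.2)²+(y + 110.1)²) = 76.74 ≈ 76.74 km. ✓

(-3.9, -34.2)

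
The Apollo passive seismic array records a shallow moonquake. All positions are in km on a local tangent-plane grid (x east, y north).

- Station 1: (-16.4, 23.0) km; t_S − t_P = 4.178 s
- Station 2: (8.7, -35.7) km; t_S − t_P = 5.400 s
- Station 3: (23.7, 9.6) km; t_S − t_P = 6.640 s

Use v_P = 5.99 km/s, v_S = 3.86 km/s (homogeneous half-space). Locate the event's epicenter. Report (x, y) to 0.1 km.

Distance from S−P lag: d = Δt · v_P v_S / (v_P − v_S) = Δt · (5.99·3.86)/(5.99−3.86) ≈ 10.8551·Δt.
So d_Station 1 = 45.35, d_Station 2 = 58.62, d_Station 3 = 72.08 km.
Circle about each station: (x + 16.4)² + (y − 23.0)² = 45.35²; (x − 8.7)² + (y + 35.7)² = 58.62²; (x − 23.7)² + (y − 9.6)² = 72.08².
Subtracting the Station 1 equation from the Station 2 and Station 3 equations removes the quadratic terms:
50.2 x − 117.4 y = -827.46
80.2 x − 26.8 y = -3283.01
Solving the 2×2 system: x ≈ -45.0, y ≈ -12.2 km.

(-45.0, -12.2)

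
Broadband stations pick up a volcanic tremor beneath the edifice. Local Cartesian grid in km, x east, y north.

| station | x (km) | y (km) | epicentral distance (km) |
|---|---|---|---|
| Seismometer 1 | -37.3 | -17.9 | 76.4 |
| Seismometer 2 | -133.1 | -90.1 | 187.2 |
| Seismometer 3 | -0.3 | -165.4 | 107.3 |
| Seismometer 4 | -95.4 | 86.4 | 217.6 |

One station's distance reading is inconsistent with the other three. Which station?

Seismometer 1

Solve using three stations at a time. Using Seismometer 2, Seismometer 3, Seismometer 4 (subtract circle equations pairwise → linear system) gives (x, y) ≈ (53.2, -72.5).
Distances from that point to each station vs reported:
  Seismometer 1: calculated 105.7 vs reported 76.4 → residual 29.3 km
  Seismometer 2: calculated 187.2 vs reported 187.2 → residual 0.0 km
  Seismometer 3: calculated 107.2 vs reported 107.3 → residual 0.1 km
  Seismometer 4: calculated 217.6 vs reported 217.6 → residual 0.0 km
Seismometer 2, Seismometer 3, Seismometer 4 are mutually consistent (residuals ≈ 0); Seismometer 1 is off by 29.3 km.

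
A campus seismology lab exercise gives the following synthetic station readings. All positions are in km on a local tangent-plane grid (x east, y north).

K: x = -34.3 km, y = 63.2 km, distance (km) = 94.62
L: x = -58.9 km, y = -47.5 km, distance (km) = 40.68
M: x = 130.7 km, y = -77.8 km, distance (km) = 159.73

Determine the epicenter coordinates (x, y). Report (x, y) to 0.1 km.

Circle about each station: (x + 34.3)² + (y − 63.2)² = 94.62²; (x + 58.9)² + (y + 47.5)² = 40.68²; (x − 130.7)² + (y + 77.8)² = 159.73².
Subtracting the K equation from the L and M equations removes the quadratic terms:
-49.2 x − 221.4 y = 7852.81
330.0 x − 282.0 y = 1403.87
Solving the 2×2 system: x ≈ -21.9, y ≈ -30.6 km.
Check against K (with the unrounded x, y): √((x + 34.3)²+(y − 63.2)²) = 94.62 ≈ 94.62 km. ✓

(-21.9, -30.6)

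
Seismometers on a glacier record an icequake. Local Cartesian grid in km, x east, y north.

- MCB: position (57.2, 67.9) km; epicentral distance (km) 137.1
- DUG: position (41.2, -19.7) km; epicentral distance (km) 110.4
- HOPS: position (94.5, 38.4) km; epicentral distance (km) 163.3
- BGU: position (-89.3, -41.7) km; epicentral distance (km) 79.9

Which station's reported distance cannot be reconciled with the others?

Solve using three stations at a time. Using MCB, DUG, HOPS (subtract circle equations pairwise → linear system) gives (x, y) ≈ (-65.8, 7.4).
Distances from that point to each station vs reported:
  MCB: calculated 137.1 vs reported 137.1 → residual 0.0 km
  DUG: calculated 110.4 vs reported 110.4 → residual 0.0 km
  HOPS: calculated 163.3 vs reported 163.3 → residual 0.0 km
  BGU: calculated 54.4 vs reported 79.9 → residual 25.5 km
MCB, DUG, HOPS are mutually consistent (residuals ≈ 0); BGU is off by 25.5 km.

BGU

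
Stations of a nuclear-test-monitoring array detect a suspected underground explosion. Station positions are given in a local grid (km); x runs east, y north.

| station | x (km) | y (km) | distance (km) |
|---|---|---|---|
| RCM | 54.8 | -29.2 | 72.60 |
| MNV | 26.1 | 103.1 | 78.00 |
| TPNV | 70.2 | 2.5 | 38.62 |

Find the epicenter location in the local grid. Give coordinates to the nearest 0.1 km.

Circle about each station: (x − 54.8)² + (y + 29.2)² = 72.60²; (x − 26.1)² + (y − 103.1)² = 78.00²; (x − 70.2)² + (y − 2.5)² = 38.62².
Subtracting pairs of circle equations eliminates x²+y² and gives linear equations (the radical axes):
-57.4 x + 264.6 y = 6641.90
30.8 x + 63.4 y = 4857.87
Solving the 2×2 system: x ≈ 73.3, y ≈ 41.0 km.

(73.3, 41.0)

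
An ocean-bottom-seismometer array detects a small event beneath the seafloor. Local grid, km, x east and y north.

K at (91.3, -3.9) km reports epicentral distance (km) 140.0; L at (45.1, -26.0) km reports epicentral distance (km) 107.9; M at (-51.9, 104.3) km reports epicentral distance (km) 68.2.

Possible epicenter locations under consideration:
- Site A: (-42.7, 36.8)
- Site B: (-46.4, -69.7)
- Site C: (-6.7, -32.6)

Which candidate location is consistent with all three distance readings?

For each candidate, compare |candidate − station| to the reported distance:
Site A: residuals K 0.0, L 0.0, M 0.1 → max 0.1 km
Site B: residuals K 12.6, L 6.5, M 105.9 → max 105.9 km
Site C: residuals K 37.9, L 55.7, M 76.0 → max 76.0 km
Only Site A has all residuals ≈ 0.

Site A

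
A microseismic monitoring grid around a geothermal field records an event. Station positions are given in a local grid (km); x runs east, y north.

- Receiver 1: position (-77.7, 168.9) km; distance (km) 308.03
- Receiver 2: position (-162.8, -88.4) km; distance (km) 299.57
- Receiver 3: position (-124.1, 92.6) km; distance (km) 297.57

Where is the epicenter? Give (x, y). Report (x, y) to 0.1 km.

134.8 km east, -54.1 km north

Circle about each station: (x + 77.7)² + (y − 168.9)² = 308.03²; (x + 162.8)² + (y + 88.4)² = 299.57²; (x + 124.1)² + (y − 92.6)² = 297.57².
Subtracting pairs of circle equations eliminates x²+y² and gives linear equations (the radical axes):
-170.2 x − 514.6 y = 4894.20
-92.8 x − 152.6 y = -4254.35
Solving the 2×2 system: x ≈ 134.8, y ≈ -54.1 km.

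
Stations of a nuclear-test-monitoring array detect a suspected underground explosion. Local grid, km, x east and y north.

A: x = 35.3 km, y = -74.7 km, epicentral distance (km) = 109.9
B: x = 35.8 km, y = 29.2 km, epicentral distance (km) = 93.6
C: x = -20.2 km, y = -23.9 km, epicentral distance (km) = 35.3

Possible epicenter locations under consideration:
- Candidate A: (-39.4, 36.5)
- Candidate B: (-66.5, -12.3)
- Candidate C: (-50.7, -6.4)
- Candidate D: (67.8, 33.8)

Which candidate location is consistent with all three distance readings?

For each candidate, compare |candidate − station| to the reported distance:
Candidate A: residuals A 24.1, B 18.0, C 28.1 → max 28.1 km
Candidate B: residuals A 9.5, B 16.8, C 12.4 → max 16.8 km
Candidate C: residuals A 0.1, B 0.1, C 0.1 → max 0.1 km
Candidate D: residuals A 3.4, B 61.3, C 69.9 → max 69.9 km
Only Candidate C has all residuals ≈ 0.

Candidate C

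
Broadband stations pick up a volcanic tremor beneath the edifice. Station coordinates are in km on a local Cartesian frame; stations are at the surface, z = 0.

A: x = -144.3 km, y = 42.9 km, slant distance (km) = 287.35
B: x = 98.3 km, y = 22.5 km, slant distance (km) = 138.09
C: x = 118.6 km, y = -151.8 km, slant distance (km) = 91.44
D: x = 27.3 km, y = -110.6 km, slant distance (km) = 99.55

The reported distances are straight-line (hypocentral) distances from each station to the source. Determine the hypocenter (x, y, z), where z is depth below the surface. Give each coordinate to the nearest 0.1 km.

x ≈ 97.0 km, y ≈ -96.7 km, depth ≈ 69.7 km

Each station gives a sphere (x−x_i)² + (y−y_i)² + z² = d_i² (stations at z=0).
Subtracting the A sphere from B and C: z² cancels, leaving linear equations in x and y:
485.2 x − 40.8 y = 51007.41
525.8 x − 389.4 y = 88655.05
Solving: x ≈ 96.995, y ≈ -96.700 km (keep extra digits for the depth step; rounded: 97.0, -96.7).
Then from the A sphere: z² = 287.35² − (x + 144.3)² − (y − 42.9)² with x = 96.995, y = -96.700, so z ≈ 69.704 ≈ 69.7 km.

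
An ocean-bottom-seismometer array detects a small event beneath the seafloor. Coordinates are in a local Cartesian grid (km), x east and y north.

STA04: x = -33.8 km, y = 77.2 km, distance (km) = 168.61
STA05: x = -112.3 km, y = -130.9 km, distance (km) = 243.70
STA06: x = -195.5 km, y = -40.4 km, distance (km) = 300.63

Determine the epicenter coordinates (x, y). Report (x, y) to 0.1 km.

(104.4, -19.4)

Circle about each station: (x + 33.8)² + (y − 77.2)² = 168.61²; (x + 112.3)² + (y + 130.9)² = 243.70²; (x + 195.5)² + (y + 40.4)² = 300.63².
Subtracting the STA04 equation from the STA05 and STA06 equations removes the quadratic terms:
-157.0 x − 416.2 y = -8316.54
-323.4 x − 235.2 y = -29198.93
Solving the 2×2 system: x ≈ 104.4, y ≈ -19.4 km.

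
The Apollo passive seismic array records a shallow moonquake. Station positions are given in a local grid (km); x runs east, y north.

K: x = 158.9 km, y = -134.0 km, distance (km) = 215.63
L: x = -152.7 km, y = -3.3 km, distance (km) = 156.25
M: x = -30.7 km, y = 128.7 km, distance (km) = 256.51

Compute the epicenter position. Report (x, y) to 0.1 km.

x ≈ -56.6 km, y ≈ -126.5 km

Circle about each station: (x − 158.9)² + (y + 134.0)² = 215.63²; (x + 152.7)² + (y + 3.3)² = 156.25²; (x + 30.7)² + (y − 128.7)² = 256.51².
Subtracting pairs of circle equations eliminates x²+y² and gives linear equations (the radical axes):
-623.2 x + 261.4 y = 2205.20
-379.2 x + 525.4 y = -45000.11
Solving the 2×2 system: x ≈ -56.6, y ≈ -126.5 km.
Check against K (with the unrounded x, y): √((x − 158.9)²+(y + 134.0)²) = 215.63 ≈ 215.63 km. ✓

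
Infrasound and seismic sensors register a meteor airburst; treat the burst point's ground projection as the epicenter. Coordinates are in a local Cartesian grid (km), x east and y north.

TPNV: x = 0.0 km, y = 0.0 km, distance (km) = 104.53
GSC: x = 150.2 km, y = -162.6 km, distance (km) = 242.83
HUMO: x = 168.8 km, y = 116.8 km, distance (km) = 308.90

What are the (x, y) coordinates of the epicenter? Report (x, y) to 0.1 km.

Circle about each station: x² + y² = 104.53²; (x − 150.2)² + (y + 162.6)² = 242.83²; (x − 168.8)² + (y − 116.8)² = 308.90².
Subtracting pairs of circle equations eliminates x²+y² and gives linear equations (the radical axes):
300.4 x − 325.2 y = 958.91
337.6 x + 233.6 y = -42357.01
Solving the 2×2 system: x ≈ -75.3, y ≈ -72.5 km.

x ≈ -75.3 km, y ≈ -72.5 km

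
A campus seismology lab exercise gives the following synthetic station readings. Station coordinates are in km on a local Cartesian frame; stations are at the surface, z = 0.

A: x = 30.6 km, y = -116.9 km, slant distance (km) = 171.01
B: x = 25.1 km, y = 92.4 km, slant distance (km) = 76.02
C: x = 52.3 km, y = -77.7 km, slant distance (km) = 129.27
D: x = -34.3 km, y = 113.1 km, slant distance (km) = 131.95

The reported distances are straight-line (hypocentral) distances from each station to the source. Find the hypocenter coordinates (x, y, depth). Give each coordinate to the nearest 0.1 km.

(73.2, 45.0, 34.9)

Each station gives a sphere (x−x_i)² + (y−y_i)² + z² = d_i² (stations at z=0).
Subtracting the A sphere from B and C: z² cancels, leaving linear equations in x and y:
-11.0 x + 418.6 y = 18031.18
43.4 x + 78.4 y = 6704.30
Solving: x ≈ 73.190, y ≈ 44.998 km (keep extra digits for the depth step; rounded: 73.2, 45.0).
Then from the A sphere: z² = 171.01² − (x − 30.6)² − (y + 116.9)² with x = 73.190, y = 44.998, so z ≈ 34.922 ≈ 34.9 km.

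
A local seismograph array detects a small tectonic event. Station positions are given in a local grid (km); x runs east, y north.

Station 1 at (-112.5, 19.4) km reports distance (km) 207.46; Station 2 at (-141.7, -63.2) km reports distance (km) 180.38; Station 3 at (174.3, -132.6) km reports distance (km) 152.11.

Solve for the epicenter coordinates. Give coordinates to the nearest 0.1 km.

Circle about each station: (x + 112.5)² + (y − 19.4)² = 207.46²; (x + 141.7)² + (y + 63.2)² = 180.38²; (x − 174.3)² + (y + 132.6)² = 152.11².
Subtracting the Station 1 equation from the Station 2 and Station 3 equations removes the quadratic terms:
-58.4 x − 165.2 y = 21543.23
573.6 x − 304.0 y = 54832.84
Solving the 2×2 system: x ≈ 22.3, y ≈ -138.3 km.
Check against Station 1 (with the unrounded x, y): √((x + 112.5)²+(y − 19.4)²) = 207.46 ≈ 207.46 km. ✓

22.3 km east, -138.3 km north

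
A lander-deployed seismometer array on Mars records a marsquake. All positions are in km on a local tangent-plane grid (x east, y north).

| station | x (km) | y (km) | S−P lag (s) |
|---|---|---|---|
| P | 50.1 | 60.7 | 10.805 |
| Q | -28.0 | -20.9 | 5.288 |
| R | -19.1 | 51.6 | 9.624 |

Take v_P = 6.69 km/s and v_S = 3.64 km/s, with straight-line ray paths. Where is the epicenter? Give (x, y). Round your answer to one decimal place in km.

Distance from S−P lag: d = Δt · v_P v_S / (v_P − v_S) = Δt · (6.69·3.64)/(6.69−3.64) ≈ 7.9841·Δt.
So d_P = 86.27, d_Q = 42.22, d_R = 76.84 km.
Circle about each station: (x − 50.1)² + (y − 60.7)² = 86.27²; (x + 28.0)² + (y + 20.9)² = 42.22²; (x + 19.1)² + (y − 51.6)² = 76.84².
Subtracting pairs of circle equations eliminates x²+y² and gives linear equations (the radical axes):
-156.2 x − 163.2 y = 686.29
-138.4 x − 18.2 y = -1629.00
Solving the 2×2 system: x ≈ 14.1, y ≈ -17.7 km.
Check against P (with the unrounded x, y): √((x − 50.1)²+(y − 60.7)²) = 86.27 ≈ 86.27 km. ✓

(14.1, -17.7)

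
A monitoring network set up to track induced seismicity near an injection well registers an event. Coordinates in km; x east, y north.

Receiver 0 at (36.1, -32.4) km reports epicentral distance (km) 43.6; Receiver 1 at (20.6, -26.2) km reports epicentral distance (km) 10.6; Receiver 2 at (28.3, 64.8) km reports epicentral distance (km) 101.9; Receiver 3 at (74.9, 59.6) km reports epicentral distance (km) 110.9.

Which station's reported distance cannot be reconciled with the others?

Receiver 0

Solve using three stations at a time. Using Receiver 1, Receiver 2, Receiver 3 (subtract circle equations pairwise → linear system) gives (x, y) ≈ (20.0, -36.8).
Distances from that point to each station vs reported:
  Receiver 0: calculated 16.7 vs reported 43.6 → residual 26.9 km
  Receiver 1: calculated 10.6 vs reported 10.6 → residual 0.0 km
  Receiver 2: calculated 101.9 vs reported 101.9 → residual 0.0 km
  Receiver 3: calculated 110.9 vs reported 110.9 → residual 0.0 km
Receiver 1, Receiver 2, Receiver 3 are mutually consistent (residuals ≈ 0); Receiver 0 is off by 26.9 km.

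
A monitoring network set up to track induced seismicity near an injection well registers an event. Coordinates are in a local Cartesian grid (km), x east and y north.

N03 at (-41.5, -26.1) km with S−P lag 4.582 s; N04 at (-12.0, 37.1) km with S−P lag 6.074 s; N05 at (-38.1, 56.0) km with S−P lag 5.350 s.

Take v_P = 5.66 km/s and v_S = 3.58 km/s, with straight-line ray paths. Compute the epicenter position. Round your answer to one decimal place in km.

(-65.4, 11.6)

Distance from S−P lag: d = Δt · v_P v_S / (v_P − v_S) = Δt · (5.66·3.58)/(5.66−3.58) ≈ 9.7417·Δt.
So d_N03 = 44.64, d_N04 = 59.17, d_N05 = 52.12 km.
Circle about each station: (x + 41.5)² + (y + 26.1)² = 44.64²; (x + 12.0)² + (y − 37.1)² = 59.17²; (x + 38.1)² + (y − 56.0)² = 52.12².
Subtracting the N03 equation from the N04 and N05 equations removes the quadratic terms:
59.0 x + 126.4 y = -2391.41
6.8 x + 164.2 y = 1460.39
Solving the 2×2 system: x ≈ -65.4, y ≈ 11.6 km.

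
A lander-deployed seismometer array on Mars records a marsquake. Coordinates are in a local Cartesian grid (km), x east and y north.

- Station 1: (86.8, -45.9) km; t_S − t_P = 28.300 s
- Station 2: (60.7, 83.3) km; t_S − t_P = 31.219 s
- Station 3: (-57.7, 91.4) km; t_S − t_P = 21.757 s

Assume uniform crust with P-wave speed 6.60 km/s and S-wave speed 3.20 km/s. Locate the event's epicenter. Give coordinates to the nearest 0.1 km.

-88.9 km east, -40.1 km north

Distance from S−P lag: d = Δt · v_P v_S / (v_P − v_S) = Δt · (6.60·3.20)/(6.60−3.20) ≈ 6.2118·Δt.
So d_Station 1 = 175.79, d_Station 2 = 193.93, d_Station 3 = 135.15 km.
Circle about each station: (x − 86.8)² + (y + 45.9)² = 175.79²; (x − 60.7)² + (y − 83.3)² = 193.93²; (x + 57.7)² + (y − 91.4)² = 135.15².
Subtracting pairs of circle equations eliminates x²+y² and gives linear equations (the radical axes):
-52.2 x + 258.4 y = -5724.39
-289.0 x + 274.6 y = 14678.80
Solving the 2×2 system: x ≈ -88.9, y ≈ -40.1 km.
Check against Station 1 (with the unrounded x, y): √((x − 86.8)²+(y + 45.9)²) = 175.80 ≈ 175.79 km. ✓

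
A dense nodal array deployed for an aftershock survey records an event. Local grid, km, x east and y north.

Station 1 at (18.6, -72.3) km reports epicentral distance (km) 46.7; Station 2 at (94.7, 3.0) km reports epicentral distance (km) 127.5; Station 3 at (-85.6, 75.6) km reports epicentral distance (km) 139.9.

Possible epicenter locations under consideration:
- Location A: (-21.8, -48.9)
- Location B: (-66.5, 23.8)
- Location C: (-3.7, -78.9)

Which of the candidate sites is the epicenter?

For each candidate, compare |candidate − station| to the reported distance:
Location A: residuals Station 1 0.0, Station 2 0.0, Station 3 0.0 → max 0.0 km
Location B: residuals Station 1 81.7, Station 2 35.0, Station 3 84.7 → max 84.7 km
Location C: residuals Station 1 23.4, Station 2 0.5, Station 3 35.0 → max 35.0 km
Only Location A has all residuals ≈ 0.

Location A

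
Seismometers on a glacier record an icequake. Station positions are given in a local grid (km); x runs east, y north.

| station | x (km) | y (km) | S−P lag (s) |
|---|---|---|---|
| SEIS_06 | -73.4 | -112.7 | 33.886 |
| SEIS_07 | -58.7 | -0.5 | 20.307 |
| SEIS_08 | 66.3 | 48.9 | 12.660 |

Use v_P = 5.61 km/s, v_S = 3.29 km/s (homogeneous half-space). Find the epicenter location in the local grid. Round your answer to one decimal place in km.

Distance from S−P lag: d = Δt · v_P v_S / (v_P − v_S) = Δt · (5.61·3.29)/(5.61−3.29) ≈ 7.9556·Δt.
So d_SEIS_06 = 269.58, d_SEIS_07 = 161.55, d_SEIS_08 = 100.72 km.
Circle about each station: (x + 73.4)² + (y + 112.7)² = 269.58²; (x + 58.7)² + (y + 0.5)² = 161.55²; (x − 66.3)² + (y − 48.9)² = 100.72².
Subtracting pairs of circle equations eliminates x²+y² and gives linear equations (the radical axes):
29.4 x + 224.4 y = 31932.06
279.4 x + 323.2 y = 51226.91
Solving the 2×2 system: x ≈ 22.1, y ≈ 139.4 km.
Check against SEIS_06 (with the unrounded x, y): √((x + 73.4)²+(y + 112.7)²) = 269.58 ≈ 269.58 km. ✓

(22.1, 139.4)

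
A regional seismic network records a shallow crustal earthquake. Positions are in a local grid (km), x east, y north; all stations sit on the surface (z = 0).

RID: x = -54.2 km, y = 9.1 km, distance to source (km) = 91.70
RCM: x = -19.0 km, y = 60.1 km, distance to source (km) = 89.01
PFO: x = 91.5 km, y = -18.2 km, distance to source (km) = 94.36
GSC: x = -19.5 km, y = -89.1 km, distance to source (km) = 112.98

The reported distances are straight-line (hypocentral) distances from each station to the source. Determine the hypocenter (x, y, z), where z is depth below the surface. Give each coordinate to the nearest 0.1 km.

(18.1, 1.6, 55.9)

Each station gives a sphere (x−x_i)² + (y−y_i)² + z² = d_i² (stations at z=0).
Subtracting the RID sphere from RCM and PFO: z² cancels, leaving linear equations in x and y:
70.4 x + 102.0 y = 1438.67
291.4 x − 54.6 y = 5188.12
Solving: x ≈ 18.105, y ≈ 1.608 km (keep extra digits for the depth step; rounded: 18.1, 1.6).
Then from the RID sphere: z² = 91.70² − (x + 54.2)² − (y − 9.1)² with x = 18.105, y = 1.608, so z ≈ 55.899 ≈ 55.9 km.
Check against GSC (with the unrounded solution): distance 112.99 ≈ 112.98 km. ✓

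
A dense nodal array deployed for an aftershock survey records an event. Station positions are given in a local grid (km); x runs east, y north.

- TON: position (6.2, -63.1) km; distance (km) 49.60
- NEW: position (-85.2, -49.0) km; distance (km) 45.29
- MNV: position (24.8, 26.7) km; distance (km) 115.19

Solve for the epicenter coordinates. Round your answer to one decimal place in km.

Circle about each station: (x − 6.2)² + (y + 63.1)² = 49.60²; (x + 85.2)² + (y + 49.0)² = 45.29²; (x − 24.8)² + (y − 26.7)² = 115.19².
Subtracting pairs of circle equations eliminates x²+y² and gives linear equations (the radical axes):
-182.8 x + 28.2 y = 6048.97
37.2 x + 179.6 y = -13500.70
Solving the 2×2 system: x ≈ -43.3, y ≈ -66.2 km.

x ≈ -43.3 km, y ≈ -66.2 km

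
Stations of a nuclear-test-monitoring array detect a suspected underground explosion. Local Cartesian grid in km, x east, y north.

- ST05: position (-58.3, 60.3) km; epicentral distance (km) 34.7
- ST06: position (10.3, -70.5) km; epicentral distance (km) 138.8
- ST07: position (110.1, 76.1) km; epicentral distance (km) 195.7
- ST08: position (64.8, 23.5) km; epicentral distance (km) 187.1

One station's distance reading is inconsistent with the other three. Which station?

ST08

Solve using three stations at a time. Using ST05, ST06, ST07 (subtract circle equations pairwise → linear system) gives (x, y) ≈ (-81.0, 34.0).
Distances from that point to each station vs reported:
  ST05: calculated 34.7 vs reported 34.7 → residual 0.0 km
  ST06: calculated 138.8 vs reported 138.8 → residual 0.0 km
  ST07: calculated 195.7 vs reported 195.7 → residual 0.0 km
  ST08: calculated 146.2 vs reported 187.1 → residual 40.9 km
ST05, ST06, ST07 are mutually consistent (residuals ≈ 0); ST08 is off by 40.9 km.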